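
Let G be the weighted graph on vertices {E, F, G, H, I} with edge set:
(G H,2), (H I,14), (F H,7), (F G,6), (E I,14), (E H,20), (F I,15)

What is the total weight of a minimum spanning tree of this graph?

Kruskal's algorithm — process edges by increasing weight (ties by edge label):
G H (2): add. Components now {E} {F} {G,H} {I}
F G (6): add. Components now {E} {F,G,H} {I}
F H (7): skip — F and H already connected.
E I (14): add. Components now {E,I} {F,G,H}
H I (14): add. Components now {E,F,G,H,I}
MST edges: G H, F G, E I, H I; total weight 2+6+14+14 = 36.

36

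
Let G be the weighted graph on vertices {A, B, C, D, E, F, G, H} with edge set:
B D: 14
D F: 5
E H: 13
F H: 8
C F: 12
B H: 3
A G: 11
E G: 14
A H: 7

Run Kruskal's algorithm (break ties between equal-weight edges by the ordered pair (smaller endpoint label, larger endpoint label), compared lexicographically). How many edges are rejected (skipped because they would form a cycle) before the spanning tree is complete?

0

Kruskal's algorithm — process edges by increasing weight (ties by edge label):
B H (3): add — endpoints in different components.
D F (5): add — endpoints in different components.
A H (7): add — endpoints in different components.
F H (8): add — endpoints in different components.
A G (11): add — endpoints in different components.
C F (12): add — endpoints in different components.
E H (13): add — endpoints in different components.
Edges rejected before the tree was complete: 0.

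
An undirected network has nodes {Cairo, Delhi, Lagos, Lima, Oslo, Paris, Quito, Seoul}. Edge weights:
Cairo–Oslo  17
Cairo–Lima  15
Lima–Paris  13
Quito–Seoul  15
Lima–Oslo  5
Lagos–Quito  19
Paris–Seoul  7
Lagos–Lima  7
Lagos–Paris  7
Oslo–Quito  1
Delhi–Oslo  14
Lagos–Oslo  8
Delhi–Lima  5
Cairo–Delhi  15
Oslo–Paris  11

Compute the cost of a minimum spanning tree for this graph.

47

Kruskal: consider edges lightest-first.
Oslo–Quito (1): add — endpoints in different components.
Delhi–Lima (5): add — endpoints in different components.
Lima–Oslo (5): add — endpoints in different components.
Lagos–Lima (7): add — endpoints in different components.
Lagos–Paris (7): add — endpoints in different components.
Paris–Seoul (7): add — endpoints in different components.
Lagos–Oslo (8): skip — Oslo and Lagos already connected.
Oslo–Paris (11): skip — Oslo and Paris already connected.
Lima–Paris (13): skip — Paris and Lima already connected.
Delhi–Oslo (14): skip — Delhi and Oslo already connected.
Cairo–Delhi (15): add — endpoints in different components.
MST edges: Oslo–Quito, Delhi–Lima, Lima–Oslo, Lagos–Lima, Lagos–Paris, Paris–Seoul, Cairo–Delhi; total weight 1+5+5+7+7+7+15 = 47.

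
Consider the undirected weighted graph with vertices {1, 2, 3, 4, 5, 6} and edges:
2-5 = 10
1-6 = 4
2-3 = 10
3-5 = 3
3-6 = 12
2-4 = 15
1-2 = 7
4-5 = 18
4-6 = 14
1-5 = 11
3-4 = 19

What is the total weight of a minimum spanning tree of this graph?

Prim's algorithm from 2:
Step 1: frontier [1-2 7, 2-3 10, 2-5 10, 2-4 15] → take 1-2 (7); add 1.
Step 2: frontier [1-6 4, 1-5 11, 2-3 10, 2-5 10, 2-4 15] → take 1-6 (4); add 6.
Step 3: frontier [1-5 11, 2-3 10, 2-5 10, 2-4 15, 3-6 12, 4-6 14] → take 2-3 (10); add 3.
Step 4: frontier [1-5 11, 2-5 10, 2-4 15, 3-5 3, 3-4 19, 4-6 14] → take 3-5 (3); add 5.
Step 5: frontier [2-4 15, 3-4 19, 4-5 18, 4-6 14] → take 4-6 (14); add 4.
MST edges: 1-2, 1-6, 2-3, 3-5, 4-6; total weight 7+4+10+3+14 = 38.

38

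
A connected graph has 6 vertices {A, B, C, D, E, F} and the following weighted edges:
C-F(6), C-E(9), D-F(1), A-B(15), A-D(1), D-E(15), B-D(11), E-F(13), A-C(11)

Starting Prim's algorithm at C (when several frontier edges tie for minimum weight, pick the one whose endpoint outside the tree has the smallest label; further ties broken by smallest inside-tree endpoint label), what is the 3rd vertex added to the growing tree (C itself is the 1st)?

D

Grow the tree from C using Prim:
Step 1: cheapest edge leaving the tree is C-F (6); add F.
Step 2: cheapest edge leaving the tree is D-F (1); add D.
Step 3: cheapest edge leaving the tree is A-D (1); add A.
Step 4: cheapest edge leaving the tree is C-E (9); add E.
Step 5: cheapest edge leaving the tree is B-D (11); add B.
Vertex order: C, F, D, A, E, B. The 3rd vertex is D.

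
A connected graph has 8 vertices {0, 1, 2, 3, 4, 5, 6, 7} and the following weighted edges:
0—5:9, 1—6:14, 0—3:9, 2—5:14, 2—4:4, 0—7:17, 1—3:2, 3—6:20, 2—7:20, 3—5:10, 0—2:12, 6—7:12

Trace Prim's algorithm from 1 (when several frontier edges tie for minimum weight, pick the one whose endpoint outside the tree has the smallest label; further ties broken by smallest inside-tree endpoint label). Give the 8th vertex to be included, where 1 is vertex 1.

Grow the tree from 1 using Prim:
Step 1: frontier [1—3 2, 1—6 14] → take 1—3 (2); add 3.
Step 2: frontier [1—6 14, 0—3 9, 3—5 10, 3—6 20] → take 0—3 (9); add 0.
Step 3: frontier [0—5 9, 0—2 12, 0—7 17, 1—6 14, 3—5 10, 3—6 20] → take 0—5 (9); add 5.
Step 4: frontier [0—2 12, 0—7 17, 1—6 14, 3—6 20, 2—5 14] → take 0—2 (12); add 2.
Step 5: frontier [0—7 17, 1—6 14, 2—4 4, 2—7 20, 3—6 20] → take 2—4 (4); add 4.
Step 6: frontier [0—7 17, 1—6 14, 2—7 20, 3—6 20] → take 1—6 (14); add 6.
Step 7: frontier [0—7 17, 2—7 20, 6—7 12] → take 6—7 (12); add 7.
Vertex order: 1, 3, 0, 5, 2, 4, 6, 7. The 8th vertex is 7.

7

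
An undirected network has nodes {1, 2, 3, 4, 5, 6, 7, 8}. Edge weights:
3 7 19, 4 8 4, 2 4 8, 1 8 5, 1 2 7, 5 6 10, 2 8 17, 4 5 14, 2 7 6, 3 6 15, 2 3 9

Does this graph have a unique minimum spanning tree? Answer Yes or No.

Yes

Kruskal's algorithm — process edges by increasing weight (ties by edge label):
4 8 (4): add — endpoints in different components.
1 8 (5): add — endpoints in different components.
2 7 (6): add — endpoints in different components.
1 2 (7): add — endpoints in different components.
2 4 (8): skip — 2 and 4 already connected.
2 3 (9): add — endpoints in different components.
5 6 (10): add — endpoints in different components.
4 5 (14): add — endpoints in different components.
Every non-tree edge has weight strictly greater than the heaviest edge on the tree path between its endpoints, so the MST is unique.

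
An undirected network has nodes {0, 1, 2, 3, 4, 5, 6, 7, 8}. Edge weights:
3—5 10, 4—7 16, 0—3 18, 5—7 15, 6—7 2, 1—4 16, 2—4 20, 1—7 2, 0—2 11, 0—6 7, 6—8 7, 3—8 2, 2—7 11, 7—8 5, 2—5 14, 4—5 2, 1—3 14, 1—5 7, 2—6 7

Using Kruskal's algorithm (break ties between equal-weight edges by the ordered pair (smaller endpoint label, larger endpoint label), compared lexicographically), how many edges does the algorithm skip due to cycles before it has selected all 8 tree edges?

0

Kruskal's algorithm — process edges by increasing weight (ties by edge label):
1—7 (2): add — endpoints in different components.
3—8 (2): add — endpoints in different components.
4—5 (2): add — endpoints in different components.
6—7 (2): add — endpoints in different components.
7—8 (5): add — endpoints in different components.
0—6 (7): add — endpoints in different components.
1—5 (7): add — endpoints in different components.
2—6 (7): add — endpoints in different components.
Edges rejected before the tree was complete: 0.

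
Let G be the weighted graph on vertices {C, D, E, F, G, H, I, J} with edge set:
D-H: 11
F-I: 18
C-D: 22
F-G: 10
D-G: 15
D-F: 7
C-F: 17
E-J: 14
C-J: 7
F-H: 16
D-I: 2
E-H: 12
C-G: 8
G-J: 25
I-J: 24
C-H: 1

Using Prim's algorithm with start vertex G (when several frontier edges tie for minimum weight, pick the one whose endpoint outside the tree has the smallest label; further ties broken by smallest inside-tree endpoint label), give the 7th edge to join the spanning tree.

Grow the tree from G using Prim:
Step 1: cheapest edge leaving the tree is C-G (8); add C.
Step 2: cheapest edge leaving the tree is C-H (1); add H.
Step 3: cheapest edge leaving the tree is C-J (7); add J.
Step 4: cheapest edge leaving the tree is F-G (10); add F.
Step 5: cheapest edge leaving the tree is D-F (7); add D.
Step 6: cheapest edge leaving the tree is D-I (2); add I.
Step 7: cheapest edge leaving the tree is E-H (12); add E.
The 7th edge added is E-H.

E-H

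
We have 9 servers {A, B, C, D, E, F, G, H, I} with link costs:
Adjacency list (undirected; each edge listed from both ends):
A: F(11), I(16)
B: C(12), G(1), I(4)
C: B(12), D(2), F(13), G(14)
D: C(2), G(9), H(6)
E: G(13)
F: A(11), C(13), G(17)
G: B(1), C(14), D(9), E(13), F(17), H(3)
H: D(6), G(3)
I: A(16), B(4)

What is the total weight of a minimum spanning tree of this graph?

53

Prim, starting at F.
Step 1: cheapest edge leaving the tree is A-F (11); add A.
Step 2: cheapest edge leaving the tree is C-F (13); add C.
Step 3: cheapest edge leaving the tree is C-D (2); add D.
Step 4: cheapest edge leaving the tree is D-H (6); add H.
Step 5: cheapest edge leaving the tree is G-H (3); add G.
Step 6: cheapest edge leaving the tree is B-G (1); add B.
Step 7: cheapest edge leaving the tree is B-I (4); add I.
Step 8: cheapest edge leaving the tree is E-G (13); add E.
MST edges: A-F, C-F, C-D, D-H, G-H, B-G, B-I, E-G; total weight 11+13+2+6+3+1+4+13 = 53.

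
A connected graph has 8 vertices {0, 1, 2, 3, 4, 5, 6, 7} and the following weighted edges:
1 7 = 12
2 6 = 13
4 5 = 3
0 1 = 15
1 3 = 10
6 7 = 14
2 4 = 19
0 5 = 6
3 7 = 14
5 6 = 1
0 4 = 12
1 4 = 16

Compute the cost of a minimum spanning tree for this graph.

59

Kruskal: consider edges lightest-first.
5 6 (1): add — endpoints in different components.
4 5 (3): add — endpoints in different components.
0 5 (6): add — endpoints in different components.
1 3 (10): add — endpoints in different components.
0 4 (12): skip — 0 and 4 already connected.
1 7 (12): add — endpoints in different components.
2 6 (13): add — endpoints in different components.
3 7 (14): skip — 3 and 7 already connected.
6 7 (14): add — endpoints in different components.
MST edges: 5 6, 4 5, 0 5, 1 3, 1 7, 2 6, 6 7; total weight 1+3+6+10+12+13+14 = 59.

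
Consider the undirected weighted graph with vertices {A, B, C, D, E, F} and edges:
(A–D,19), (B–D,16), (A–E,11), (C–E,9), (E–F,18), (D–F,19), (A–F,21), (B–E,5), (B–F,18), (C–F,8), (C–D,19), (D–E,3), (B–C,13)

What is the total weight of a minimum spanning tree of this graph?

36

Prim, starting at D.
Step 1: frontier [D–E 3, B–D 16, A–D 19, C–D 19, D–F 19] → take D–E (3); add E.
Step 2: frontier [B–D 16, A–D 19, C–D 19, D–F 19, B–E 5, C–E 9, A–E 11, E–F 18] → take B–E (5); add B.
Step 3: frontier [B–C 13, B–F 18, A–D 19, C–D 19, D–F 19, C–E 9, A–E 11, E–F 18] → take C–E (9); add C.
Step 4: frontier [B–F 18, C–F 8, A–D 19, D–F 19, A–E 11, E–F 18] → take C–F (8); add F.
Step 5: frontier [A–D 19, A–E 11, A–F 21] → take A–E (11); add A.
MST edges: D–E, B–E, C–E, C–F, A–E; total weight 3+5+9+8+11 = 36.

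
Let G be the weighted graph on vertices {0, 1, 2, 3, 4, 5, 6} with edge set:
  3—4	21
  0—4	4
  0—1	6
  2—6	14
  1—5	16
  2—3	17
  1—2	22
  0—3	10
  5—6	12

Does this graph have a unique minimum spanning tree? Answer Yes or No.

Kruskal: consider edges lightest-first.
0—4 (4): add. Components now {0,4} {1} {2} {3} {5} {6}
0—1 (6): add. Components now {0,1,4} {2} {3} {5} {6}
0—3 (10): add. Components now {0,1,3,4} {2} {5} {6}
5—6 (12): add. Components now {0,1,3,4} {2} {5,6}
2—6 (14): add. Components now {0,1,3,4} {2,5,6}
1—5 (16): add. Components now {0,1,2,3,4,5,6}
Every non-tree edge has weight strictly greater than the heaviest edge on the tree path between its endpoints, so the MST is unique.

Yes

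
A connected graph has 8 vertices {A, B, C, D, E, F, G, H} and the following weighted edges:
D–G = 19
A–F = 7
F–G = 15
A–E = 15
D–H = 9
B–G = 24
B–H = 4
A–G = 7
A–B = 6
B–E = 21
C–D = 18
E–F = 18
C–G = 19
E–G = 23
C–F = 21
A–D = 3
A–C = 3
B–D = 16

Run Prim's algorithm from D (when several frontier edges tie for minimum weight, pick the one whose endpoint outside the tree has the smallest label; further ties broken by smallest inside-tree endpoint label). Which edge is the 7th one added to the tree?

A-E

Prim's algorithm from D:
Step 1: cheapest edge leaving the tree is A–D (3); add A.
Step 2: cheapest edge leaving the tree is A–C (3); add C.
Step 3: cheapest edge leaving the tree is A–B (6); add B.
Step 4: cheapest edge leaving the tree is B–H (4); add H.
Step 5: cheapest edge leaving the tree is A–F (7); add F.
Step 6: cheapest edge leaving the tree is A–G (7); add G.
Step 7: cheapest edge leaving the tree is A–E (15); add E.
The 7th edge added is A–E.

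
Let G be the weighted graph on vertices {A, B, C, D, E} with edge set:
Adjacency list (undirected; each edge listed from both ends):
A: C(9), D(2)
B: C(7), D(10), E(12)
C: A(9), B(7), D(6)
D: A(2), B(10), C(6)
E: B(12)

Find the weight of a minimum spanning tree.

Kruskal's algorithm — process edges by increasing weight (ties by edge label):
A–D (2): add — endpoints in different components.
C–D (6): add — endpoints in different components.
B–C (7): add — endpoints in different components.
A–C (9): skip — A and C already connected.
B–D (10): skip — B and D already connected.
B–E (12): add — endpoints in different components.
MST edges: A–D, C–D, B–C, B–E; total weight 2+6+7+12 = 27.

27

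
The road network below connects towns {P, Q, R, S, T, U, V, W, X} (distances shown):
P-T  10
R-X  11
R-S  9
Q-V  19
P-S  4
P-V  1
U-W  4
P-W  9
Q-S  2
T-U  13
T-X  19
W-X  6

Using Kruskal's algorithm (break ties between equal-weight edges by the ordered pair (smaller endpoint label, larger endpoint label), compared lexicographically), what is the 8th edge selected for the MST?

P-T

Sort edges by weight, then run Kruskal:
P-V (1): add — endpoints in different components.
Q-S (2): add — endpoints in different components.
P-S (4): add — endpoints in different components.
U-W (4): add — endpoints in different components.
W-X (6): add — endpoints in different components.
P-W (9): add — endpoints in different components.
R-S (9): add — endpoints in different components.
P-T (10): add — endpoints in different components.
The 8th edge added is P-T.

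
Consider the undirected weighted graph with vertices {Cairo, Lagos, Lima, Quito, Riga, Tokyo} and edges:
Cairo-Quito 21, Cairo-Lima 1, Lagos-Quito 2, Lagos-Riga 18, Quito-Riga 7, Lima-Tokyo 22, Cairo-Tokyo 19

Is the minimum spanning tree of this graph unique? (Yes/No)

Sort edges by weight, then run Kruskal:
Cairo-Lima (1): add — endpoints in different components.
Lagos-Quito (2): add — endpoints in different components.
Quito-Riga (7): add — endpoints in different components.
Lagos-Riga (18): skip — Lagos and Riga already connected.
Cairo-Tokyo (19): add — endpoints in different components.
Cairo-Quito (21): add — endpoints in different components.
Every non-tree edge has weight strictly greater than the heaviest edge on the tree path between its endpoints, so the MST is unique.

Yes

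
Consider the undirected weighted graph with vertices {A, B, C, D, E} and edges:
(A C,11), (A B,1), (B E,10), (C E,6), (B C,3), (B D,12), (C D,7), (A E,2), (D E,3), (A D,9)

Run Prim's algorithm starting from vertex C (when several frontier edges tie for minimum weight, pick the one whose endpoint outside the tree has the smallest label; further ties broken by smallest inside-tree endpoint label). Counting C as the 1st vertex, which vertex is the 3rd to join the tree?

A

Prim's algorithm from C:
Step 1: cheapest edge leaving the tree is B C (3); add B.
Step 2: cheapest edge leaving the tree is A B (1); add A.
Step 3: cheapest edge leaving the tree is A E (2); add E.
Step 4: cheapest edge leaving the tree is D E (3); add D.
Vertex order: C, B, A, E, D. The 3rd vertex is A.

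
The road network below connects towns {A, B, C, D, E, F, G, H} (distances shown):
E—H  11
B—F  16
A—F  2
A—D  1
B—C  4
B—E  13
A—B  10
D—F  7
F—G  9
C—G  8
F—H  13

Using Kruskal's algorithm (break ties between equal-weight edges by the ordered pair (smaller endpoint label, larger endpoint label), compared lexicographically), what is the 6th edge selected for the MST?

E-H

Kruskal's algorithm — process edges by increasing weight (ties by edge label):
A—D (1): add — endpoints in different components.
A—F (2): add — endpoints in different components.
B—C (4): add — endpoints in different components.
D—F (7): skip — D and F already connected.
C—G (8): add — endpoints in different components.
F—G (9): add — endpoints in different components.
A—B (10): skip — A and B already connected.
E—H (11): add — endpoints in different components.
B—E (13): add — endpoints in different components.
The 6th edge added is E—H.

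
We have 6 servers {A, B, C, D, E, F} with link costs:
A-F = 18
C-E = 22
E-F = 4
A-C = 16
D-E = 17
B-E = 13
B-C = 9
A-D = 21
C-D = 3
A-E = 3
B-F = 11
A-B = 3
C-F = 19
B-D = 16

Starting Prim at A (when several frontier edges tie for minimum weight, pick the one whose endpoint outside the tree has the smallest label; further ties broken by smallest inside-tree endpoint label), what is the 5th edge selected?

C-D

Prim, starting at A.
Step 1: frontier [A-B 3, A-E 3, A-C 16, A-F 18, A-D 21] → take A-B (3); add B.
Step 2: frontier [A-E 3, A-C 16, A-F 18, A-D 21, B-C 9, B-F 11, B-E 13, B-D 16] → take A-E (3); add E.
Step 3: frontier [A-C 16, A-F 18, A-D 21, B-C 9, B-F 11, B-D 16, E-F 4, D-E 17, C-E 22] → take E-F (4); add F.
Step 4: frontier [A-C 16, A-D 21, B-C 9, B-D 16, D-E 17, C-E 22, C-F 19] → take B-C (9); add C.
Step 5: frontier [A-D 21, B-D 16, C-D 3, D-E 17] → take C-D (3); add D.
The 5th edge added is C-D.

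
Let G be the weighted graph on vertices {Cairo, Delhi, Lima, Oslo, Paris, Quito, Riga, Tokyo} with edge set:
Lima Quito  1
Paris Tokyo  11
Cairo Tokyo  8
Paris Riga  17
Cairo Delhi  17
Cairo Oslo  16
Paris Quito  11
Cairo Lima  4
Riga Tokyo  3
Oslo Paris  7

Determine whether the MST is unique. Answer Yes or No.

No

Kruskal's algorithm — process edges by increasing weight (ties by edge label):
Lima Quito (1): add — endpoints in different components.
Riga Tokyo (3): add — endpoints in different components.
Cairo Lima (4): add — endpoints in different components.
Oslo Paris (7): add — endpoints in different components.
Cairo Tokyo (8): add — endpoints in different components.
Paris Quito (11): add — endpoints in different components.
Paris Tokyo (11): skip — Tokyo and Paris already connected.
Cairo Oslo (16): skip — Cairo and Oslo already connected.
Cairo Delhi (17): add — endpoints in different components.
Non-tree edge Paris Tokyo has weight 11, equal to the heaviest edge on its tree cycle — swapping gives another MST of the same weight. Not unique.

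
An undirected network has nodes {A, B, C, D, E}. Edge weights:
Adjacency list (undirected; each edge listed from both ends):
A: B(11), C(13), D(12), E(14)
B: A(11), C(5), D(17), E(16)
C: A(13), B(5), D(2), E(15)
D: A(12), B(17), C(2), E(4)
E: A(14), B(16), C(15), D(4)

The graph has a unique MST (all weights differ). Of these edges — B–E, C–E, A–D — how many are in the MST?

Sort edges by weight, then run Kruskal:
C–D (2): add. Components now {A} {B} {C,D} {E}
D–E (4): add. Components now {A} {B} {C,D,E}
B–C (5): add. Components now {A} {B,C,D,E}
A–B (11): add. Components now {A,B,C,D,E}
MST edge set: {C–D, D–E, B–C, A–B}.
Of the listed edges, {} are in the MST → 0.

0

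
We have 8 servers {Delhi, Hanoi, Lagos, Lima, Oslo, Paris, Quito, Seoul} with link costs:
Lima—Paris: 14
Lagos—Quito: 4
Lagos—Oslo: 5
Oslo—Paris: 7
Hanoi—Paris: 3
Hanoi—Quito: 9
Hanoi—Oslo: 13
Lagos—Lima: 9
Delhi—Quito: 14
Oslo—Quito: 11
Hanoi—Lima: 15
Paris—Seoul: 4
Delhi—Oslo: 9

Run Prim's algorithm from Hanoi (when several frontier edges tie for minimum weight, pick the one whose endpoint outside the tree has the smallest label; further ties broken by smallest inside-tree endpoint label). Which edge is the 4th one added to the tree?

Lagos-Oslo

Prim, starting at Hanoi.
Step 1: frontier [Hanoi—Paris 3, Hanoi—Quito 9, Hanoi—Oslo 13, Hanoi—Lima 15] → take Hanoi—Paris (3); add Paris.
Step 2: frontier [Hanoi—Quito 9, Hanoi—Oslo 13, Hanoi—Lima 15, Paris—Seoul 4, Oslo—Paris 7, Lima—Paris 14] → take Paris—Seoul (4); add Seoul.
Step 3: frontier [Hanoi—Quito 9, Hanoi—Oslo 13, Hanoi—Lima 15, Oslo—Paris 7, Lima—Paris 14] → take Oslo—Paris (7); add Oslo.
Step 4: frontier [Hanoi—Quito 9, Hanoi—Lima 15, Lagos—Oslo 5, Delhi—Oslo 9, Oslo—Quito 11, Lima—Paris 14] → take Lagos—Oslo (5); add Lagos.
Step 5: frontier [Hanoi—Quito 9, Hanoi—Lima 15, Lagos—Quito 4, Lagos—Lima 9, Delhi—Oslo 9, Oslo—Quito 11, Lima—Paris 14] → take Lagos—Quito (4); add Quito.
Step 6: frontier [Hanoi—Lima 15, Lagos—Lima 9, Delhi—Oslo 9, Lima—Paris 14, Delhi—Quito 14] → take Delhi—Oslo (9); add Delhi.
Step 7: frontier [Hanoi—Lima 15, Lagos—Lima 9, Lima—Paris 14] → take Lagos—Lima (9); add Lima.
The 4th edge added is Lagos—Oslo.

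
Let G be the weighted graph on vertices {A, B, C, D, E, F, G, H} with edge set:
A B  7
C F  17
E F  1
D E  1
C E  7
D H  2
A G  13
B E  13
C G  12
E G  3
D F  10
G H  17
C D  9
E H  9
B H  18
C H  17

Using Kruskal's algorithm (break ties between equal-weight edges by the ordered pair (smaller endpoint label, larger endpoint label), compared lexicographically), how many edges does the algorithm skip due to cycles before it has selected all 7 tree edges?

4

Kruskal: consider edges lightest-first.
D E (1): add — endpoints in different components.
E F (1): add — endpoints in different components.
D H (2): add — endpoints in different components.
E G (3): add — endpoints in different components.
A B (7): add — endpoints in different components.
C E (7): add — endpoints in different components.
C D (9): skip — C and D already connected.
E H (9): skip — E and H already connected.
D F (10): skip — D and F already connected.
C G (12): skip — C and G already connected.
A G (13): add — endpoints in different components.
Edges rejected before the tree was complete: 4.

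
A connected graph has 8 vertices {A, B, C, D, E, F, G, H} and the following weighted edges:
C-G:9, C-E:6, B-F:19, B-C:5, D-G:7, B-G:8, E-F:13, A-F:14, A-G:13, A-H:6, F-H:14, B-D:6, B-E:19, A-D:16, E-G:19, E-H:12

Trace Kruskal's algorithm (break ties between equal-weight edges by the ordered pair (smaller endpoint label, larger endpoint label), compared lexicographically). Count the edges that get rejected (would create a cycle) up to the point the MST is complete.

Sort edges by weight, then run Kruskal:
B-C (5): add — endpoints in different components.
A-H (6): add — endpoints in different components.
B-D (6): add — endpoints in different components.
C-E (6): add — endpoints in different components.
D-G (7): add — endpoints in different components.
B-G (8): skip — B and G already connected.
C-G (9): skip — C and G already connected.
E-H (12): add — endpoints in different components.
A-G (13): skip — A and G already connected.
E-F (13): add — endpoints in different components.
Edges rejected before the tree was complete: 3.

3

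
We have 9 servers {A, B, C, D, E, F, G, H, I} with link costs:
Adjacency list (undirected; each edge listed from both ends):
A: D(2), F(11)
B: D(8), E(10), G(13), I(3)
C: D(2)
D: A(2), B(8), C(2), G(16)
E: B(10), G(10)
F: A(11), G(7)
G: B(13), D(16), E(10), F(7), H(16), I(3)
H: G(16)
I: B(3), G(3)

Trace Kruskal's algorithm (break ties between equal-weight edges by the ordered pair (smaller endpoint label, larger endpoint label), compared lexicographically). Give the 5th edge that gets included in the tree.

F-G

Kruskal's algorithm — process edges by increasing weight (ties by edge label):
A-D (2): add — endpoints in different components.
C-D (2): add — endpoints in different components.
B-I (3): add — endpoints in different components.
G-I (3): add — endpoints in different components.
F-G (7): add — endpoints in different components.
B-D (8): add — endpoints in different components.
B-E (10): add — endpoints in different components.
E-G (10): skip — E and G already connected.
A-F (11): skip — A and F already connected.
B-G (13): skip — B and G already connected.
D-G (16): skip — D and G already connected.
G-H (16): add — endpoints in different components.
The 5th edge added is F-G.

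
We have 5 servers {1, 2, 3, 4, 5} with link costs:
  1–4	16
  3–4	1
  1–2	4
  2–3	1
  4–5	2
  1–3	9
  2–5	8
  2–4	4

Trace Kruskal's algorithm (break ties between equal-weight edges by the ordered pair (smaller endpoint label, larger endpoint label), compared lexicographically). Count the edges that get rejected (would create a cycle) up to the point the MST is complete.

0

Kruskal: consider edges lightest-first.
2–3 (1): add. Components now {1} {2,3} {4} {5}
3–4 (1): add. Components now {1} {2,3,4} {5}
4–5 (2): add. Components now {1} {2,3,4,5}
1–2 (4): add. Components now {1,2,3,4,5}
Edges rejected before the tree was complete: 0.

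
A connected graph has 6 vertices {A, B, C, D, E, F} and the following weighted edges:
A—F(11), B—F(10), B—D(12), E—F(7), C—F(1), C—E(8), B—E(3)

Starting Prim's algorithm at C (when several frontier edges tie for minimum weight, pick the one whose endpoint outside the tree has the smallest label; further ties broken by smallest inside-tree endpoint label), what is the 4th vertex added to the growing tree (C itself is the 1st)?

B

Prim, starting at C.
Step 1: cheapest edge leaving the tree is C—F (1); add F.
Step 2: cheapest edge leaving the tree is E—F (7); add E.
Step 3: cheapest edge leaving the tree is B—E (3); add B.
Step 4: cheapest edge leaving the tree is A—F (11); add A.
Step 5: cheapest edge leaving the tree is B—D (12); add D.
Vertex order: C, F, E, B, A, D. The 4th vertex is B.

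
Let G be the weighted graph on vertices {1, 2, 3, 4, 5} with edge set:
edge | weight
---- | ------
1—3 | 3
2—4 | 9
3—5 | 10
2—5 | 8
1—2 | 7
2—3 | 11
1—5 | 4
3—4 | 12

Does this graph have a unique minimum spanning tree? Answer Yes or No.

Yes

Sort edges by weight, then run Kruskal:
1—3 (3): add — endpoints in different components.
1—5 (4): add — endpoints in different components.
1—2 (7): add — endpoints in different components.
2—5 (8): skip — 2 and 5 already connected.
2—4 (9): add — endpoints in different components.
Every non-tree edge has weight strictly greater than the heaviest edge on the tree path between its endpoints, so the MST is unique.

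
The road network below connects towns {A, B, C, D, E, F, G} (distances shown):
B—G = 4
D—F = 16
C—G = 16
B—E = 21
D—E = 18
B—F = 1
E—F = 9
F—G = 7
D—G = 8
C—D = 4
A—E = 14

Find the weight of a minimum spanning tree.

40

Kruskal's algorithm — process edges by increasing weight (ties by edge label):
B—F (1): add. Components now {A} {B,F} {C} {D} {E} {G}
B—G (4): add. Components now {A} {B,F,G} {C} {D} {E}
C—D (4): add. Components now {A} {B,F,G} {C,D} {E}
F—G (7): skip — F and G already connected.
D—G (8): add. Components now {A} {B,C,D,F,G} {E}
E—F (9): add. Components now {A} {B,C,D,E,F,G}
A—E (14): add. Components now {A,B,C,D,E,F,G}
MST edges: B—F, B—G, C—D, D—G, E—F, A—E; total weight 1+4+4+8+9+14 = 40.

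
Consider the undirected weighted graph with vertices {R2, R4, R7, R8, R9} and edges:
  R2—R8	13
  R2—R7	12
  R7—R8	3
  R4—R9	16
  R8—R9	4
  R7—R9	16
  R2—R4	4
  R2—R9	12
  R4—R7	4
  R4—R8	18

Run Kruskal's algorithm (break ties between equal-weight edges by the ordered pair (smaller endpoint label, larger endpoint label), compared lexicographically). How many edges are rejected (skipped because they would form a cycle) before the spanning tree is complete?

Kruskal's algorithm — process edges by increasing weight (ties by edge label):
R7—R8 (3): add — endpoints in different components.
R2—R4 (4): add — endpoints in different components.
R4—R7 (4): add — endpoints in different components.
R8—R9 (4): add — endpoints in different components.
Edges rejected before the tree was complete: 0.

0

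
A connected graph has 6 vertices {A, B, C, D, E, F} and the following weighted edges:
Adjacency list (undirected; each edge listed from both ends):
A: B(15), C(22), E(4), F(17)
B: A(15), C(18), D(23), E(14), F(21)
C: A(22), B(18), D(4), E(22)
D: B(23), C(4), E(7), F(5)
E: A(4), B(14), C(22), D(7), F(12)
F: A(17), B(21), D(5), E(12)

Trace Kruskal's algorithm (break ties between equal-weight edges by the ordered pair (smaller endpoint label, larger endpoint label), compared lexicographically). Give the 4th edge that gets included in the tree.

Sort edges by weight, then run Kruskal:
A E (4): add — endpoints in different components.
C D (4): add — endpoints in different components.
D F (5): add — endpoints in different components.
D E (7): add — endpoints in different components.
E F (12): skip — E and F already connected.
B E (14): add — endpoints in different components.
The 4th edge added is D E.

D-E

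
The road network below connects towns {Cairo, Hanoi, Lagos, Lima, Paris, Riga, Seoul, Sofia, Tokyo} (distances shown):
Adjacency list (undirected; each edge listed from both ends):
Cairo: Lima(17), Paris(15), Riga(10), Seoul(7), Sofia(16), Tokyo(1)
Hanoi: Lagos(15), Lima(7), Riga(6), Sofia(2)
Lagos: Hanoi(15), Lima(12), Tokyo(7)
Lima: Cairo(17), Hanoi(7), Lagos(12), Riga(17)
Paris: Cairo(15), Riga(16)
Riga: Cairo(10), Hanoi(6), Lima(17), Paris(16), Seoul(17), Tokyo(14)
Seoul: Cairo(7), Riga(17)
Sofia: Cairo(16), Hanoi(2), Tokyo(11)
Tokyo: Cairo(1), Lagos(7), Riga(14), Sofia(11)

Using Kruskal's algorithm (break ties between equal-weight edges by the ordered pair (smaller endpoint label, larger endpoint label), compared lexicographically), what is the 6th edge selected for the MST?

Lagos-Tokyo

Sort edges by weight, then run Kruskal:
Cairo—Tokyo (1): add — endpoints in different components.
Hanoi—Sofia (2): add — endpoints in different components.
Hanoi—Riga (6): add — endpoints in different components.
Cairo—Seoul (7): add — endpoints in different components.
Hanoi—Lima (7): add — endpoints in different components.
Lagos—Tokyo (7): add — endpoints in different components.
Cairo—Riga (10): add — endpoints in different components.
Sofia—Tokyo (11): skip — Sofia and Tokyo already connected.
Lagos—Lima (12): skip — Lagos and Lima already connected.
Riga—Tokyo (14): skip — Riga and Tokyo already connected.
Cairo—Paris (15): add — endpoints in different components.
The 6th edge added is Lagos—Tokyo.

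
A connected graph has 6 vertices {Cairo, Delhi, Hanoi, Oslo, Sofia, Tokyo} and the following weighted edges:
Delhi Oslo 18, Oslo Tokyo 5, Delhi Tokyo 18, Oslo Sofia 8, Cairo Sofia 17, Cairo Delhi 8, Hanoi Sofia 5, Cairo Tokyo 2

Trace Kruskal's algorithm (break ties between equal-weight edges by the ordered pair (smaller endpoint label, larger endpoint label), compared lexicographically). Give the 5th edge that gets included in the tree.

Kruskal: consider edges lightest-first.
Cairo Tokyo (2): add — endpoints in different components.
Hanoi Sofia (5): add — endpoints in different components.
Oslo Tokyo (5): add — endpoints in different components.
Cairo Delhi (8): add — endpoints in different components.
Oslo Sofia (8): add — endpoints in different components.
The 5th edge added is Oslo Sofia.

Oslo-Sofia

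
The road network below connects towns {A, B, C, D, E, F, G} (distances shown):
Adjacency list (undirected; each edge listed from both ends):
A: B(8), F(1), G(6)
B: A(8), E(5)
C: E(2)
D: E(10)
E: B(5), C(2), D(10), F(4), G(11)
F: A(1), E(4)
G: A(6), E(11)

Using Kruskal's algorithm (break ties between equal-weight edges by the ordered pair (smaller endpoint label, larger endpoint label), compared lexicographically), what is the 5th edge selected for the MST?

A-G

Sort edges by weight, then run Kruskal:
A–F (1): add — endpoints in different components.
C–E (2): add — endpoints in different components.
E–F (4): add — endpoints in different components.
B–E (5): add — endpoints in different components.
A–G (6): add — endpoints in different components.
A–B (8): skip — A and B already connected.
D–E (10): add — endpoints in different components.
The 5th edge added is A–G.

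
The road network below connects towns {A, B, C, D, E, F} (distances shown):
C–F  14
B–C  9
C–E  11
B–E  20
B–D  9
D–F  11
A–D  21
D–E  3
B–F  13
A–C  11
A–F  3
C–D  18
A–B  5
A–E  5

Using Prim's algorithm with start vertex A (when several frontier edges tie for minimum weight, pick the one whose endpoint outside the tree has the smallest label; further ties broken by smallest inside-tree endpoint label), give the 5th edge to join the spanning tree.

Prim's algorithm from A:
Step 1: frontier [A–F 3, A–B 5, A–E 5, A–C 11, A–D 21] → take A–F (3); add F.
Step 2: frontier [A–B 5, A–E 5, A–C 11, A–D 21, D–F 11, B–F 13, C–F 14] → take A–B (5); add B.
Step 3: frontier [A–E 5, A–C 11, A–D 21, B–C 9, B–D 9, B–E 20, D–F 11, C–F 14] → take A–E (5); add E.
Step 4: frontier [A–C 11, A–D 21, B–C 9, B–D 9, D–E 3, C–E 11, D–F 11, C–F 14] → take D–E (3); add D.
Step 5: frontier [A–C 11, B–C 9, C–D 18, C–E 11, C–F 14] → take B–C (9); add C.
The 5th edge added is B–C.

B-C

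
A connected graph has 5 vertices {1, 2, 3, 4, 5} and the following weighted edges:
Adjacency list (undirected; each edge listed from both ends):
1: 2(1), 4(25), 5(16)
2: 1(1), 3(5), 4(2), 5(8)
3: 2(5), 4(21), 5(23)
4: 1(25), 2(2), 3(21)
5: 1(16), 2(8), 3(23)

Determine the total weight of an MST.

16

Prim's algorithm from 5:
Step 1: frontier [2—5 8, 1—5 16, 3—5 23] → take 2—5 (8); add 2.
Step 2: frontier [1—2 1, 2—4 2, 2—3 5, 1—5 16, 3—5 23] → take 1—2 (1); add 1.
Step 3: frontier [1—4 25, 2—4 2, 2—3 5, 3—5 23] → take 2—4 (2); add 4.
Step 4: frontier [2—3 5, 3—4 21, 3—5 23] → take 2—3 (5); add 3.
MST edges: 2—5, 1—2, 2—4, 2—3; total weight 8+1+2+5 = 16.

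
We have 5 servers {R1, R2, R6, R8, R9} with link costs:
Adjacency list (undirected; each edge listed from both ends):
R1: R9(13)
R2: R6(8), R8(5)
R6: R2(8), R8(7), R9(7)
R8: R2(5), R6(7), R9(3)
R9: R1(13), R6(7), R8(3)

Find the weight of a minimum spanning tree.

28

Kruskal's algorithm — process edges by increasing weight (ties by edge label):
R8-R9 (3): add. Components now {R8,R9} {R6} {R1} {R2}
R2-R8 (5): add. Components now {R2,R8,R9} {R6} {R1}
R6-R8 (7): add. Components now {R2,R6,R8,R9} {R1}
R6-R9 (7): skip — R9 and R6 already connected.
R2-R6 (8): skip — R6 and R2 already connected.
R1-R9 (13): add. Components now {R1,R2,R6,R8,R9}
MST edges: R8-R9, R2-R8, R6-R8, R1-R9; total weight 3+5+7+13 = 28.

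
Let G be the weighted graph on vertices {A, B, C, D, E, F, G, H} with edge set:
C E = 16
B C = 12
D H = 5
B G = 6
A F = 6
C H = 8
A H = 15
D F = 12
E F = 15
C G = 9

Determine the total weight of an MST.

61

Kruskal's algorithm — process edges by increasing weight (ties by edge label):
D H (5): add — endpoints in different components.
A F (6): add — endpoints in different components.
B G (6): add — endpoints in different components.
C H (8): add — endpoints in different components.
C G (9): add — endpoints in different components.
B C (12): skip — B and C already connected.
D F (12): add — endpoints in different components.
A H (15): skip — A and H already connected.
E F (15): add — endpoints in different components.
MST edges: D H, A F, B G, C H, C G, D F, E F; total weight 5+6+6+8+9+12+15 = 61.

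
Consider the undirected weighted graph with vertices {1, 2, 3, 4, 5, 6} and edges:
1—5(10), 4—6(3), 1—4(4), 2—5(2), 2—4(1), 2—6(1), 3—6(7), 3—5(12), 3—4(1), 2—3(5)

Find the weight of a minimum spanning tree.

9

Prim's algorithm from 1:
Step 1: cheapest edge leaving the tree is 1—4 (4); add 4.
Step 2: cheapest edge leaving the tree is 2—4 (1); add 2.
Step 3: cheapest edge leaving the tree is 3—4 (1); add 3.
Step 4: cheapest edge leaving the tree is 2—6 (1); add 6.
Step 5: cheapest edge leaving the tree is 2—5 (2); add 5.
MST edges: 1—4, 2—4, 3—4, 2—6, 2—5; total weight 4+1+1+1+2 = 9.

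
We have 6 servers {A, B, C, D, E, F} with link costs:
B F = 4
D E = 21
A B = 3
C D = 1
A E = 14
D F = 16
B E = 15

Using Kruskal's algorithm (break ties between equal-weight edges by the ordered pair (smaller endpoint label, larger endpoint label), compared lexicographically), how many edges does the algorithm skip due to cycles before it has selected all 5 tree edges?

1

Sort edges by weight, then run Kruskal:
C D (1): add. Components now {A} {B} {C,D} {E} {F}
A B (3): add. Components now {A,B} {C,D} {E} {F}
B F (4): add. Components now {A,B,F} {C,D} {E}
A E (14): add. Components now {A,B,E,F} {C,D}
B E (15): skip — B and E already connected.
D F (16): add. Components now {A,B,C,D,E,F}
Edges rejected before the tree was complete: 1.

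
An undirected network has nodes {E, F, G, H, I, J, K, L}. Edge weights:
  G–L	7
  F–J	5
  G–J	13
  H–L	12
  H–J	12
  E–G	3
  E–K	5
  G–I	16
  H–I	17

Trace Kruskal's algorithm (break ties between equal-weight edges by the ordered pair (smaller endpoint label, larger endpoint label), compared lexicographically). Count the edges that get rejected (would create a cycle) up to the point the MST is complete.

1

Kruskal's algorithm — process edges by increasing weight (ties by edge label):
E–G (3): add — endpoints in different components.
E–K (5): add — endpoints in different components.
F–J (5): add — endpoints in different components.
G–L (7): add — endpoints in different components.
H–J (12): add — endpoints in different components.
H–L (12): add — endpoints in different components.
G–J (13): skip — G and J already connected.
G–I (16): add — endpoints in different components.
Edges rejected before the tree was complete: 1.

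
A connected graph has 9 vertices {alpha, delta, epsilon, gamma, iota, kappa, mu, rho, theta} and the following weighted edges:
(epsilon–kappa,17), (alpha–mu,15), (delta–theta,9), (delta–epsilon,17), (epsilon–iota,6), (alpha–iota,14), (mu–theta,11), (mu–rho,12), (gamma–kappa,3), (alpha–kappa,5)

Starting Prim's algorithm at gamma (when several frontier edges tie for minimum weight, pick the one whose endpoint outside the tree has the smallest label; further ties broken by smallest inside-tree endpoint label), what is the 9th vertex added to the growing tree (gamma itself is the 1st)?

Prim's algorithm from gamma:
Step 1: frontier [gamma–kappa 3] → take gamma–kappa (3); add kappa.
Step 2: frontier [alpha–kappa 5, epsilon–kappa 17] → take alpha–kappa (5); add alpha.
Step 3: frontier [alpha–iota 14, alpha–mu 15, epsilon–kappa 17] → take alpha–iota (14); add iota.
Step 4: frontier [alpha–mu 15, epsilon–iota 6, epsilon–kappa 17] → take epsilon–iota (6); add epsilon.
Step 5: frontier [alpha–mu 15, delta–epsilon 17] → take alpha–mu (15); add mu.
Step 6: frontier [delta–epsilon 17, mu–theta 11, mu–rho 12] → take mu–theta (11); add theta.
Step 7: frontier [delta–epsilon 17, mu–rho 12, delta–theta 9] → take delta–theta (9); add delta.
Step 8: frontier [mu–rho 12] → take mu–rho (12); add rho.
Vertex order: gamma, kappa, alpha, iota, epsilon, mu, theta, delta, rho. The 9th vertex is rho.

rho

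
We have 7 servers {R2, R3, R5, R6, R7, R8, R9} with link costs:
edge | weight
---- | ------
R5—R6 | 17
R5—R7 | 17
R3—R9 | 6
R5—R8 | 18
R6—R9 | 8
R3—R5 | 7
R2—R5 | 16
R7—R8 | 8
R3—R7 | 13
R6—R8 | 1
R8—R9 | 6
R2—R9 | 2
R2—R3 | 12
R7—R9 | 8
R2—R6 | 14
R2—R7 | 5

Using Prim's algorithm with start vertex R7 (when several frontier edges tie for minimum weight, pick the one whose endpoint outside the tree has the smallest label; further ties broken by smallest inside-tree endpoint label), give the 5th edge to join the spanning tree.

R6-R8

Prim, starting at R7.
Step 1: cheapest edge leaving the tree is R2—R7 (5); add R2.
Step 2: cheapest edge leaving the tree is R2—R9 (2); add R9.
Step 3: cheapest edge leaving the tree is R3—R9 (6); add R3.
Step 4: cheapest edge leaving the tree is R8—R9 (6); add R8.
Step 5: cheapest edge leaving the tree is R6—R8 (1); add R6.
Step 6: cheapest edge leaving the tree is R3—R5 (7); add R5.
The 5th edge added is R6—R8.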